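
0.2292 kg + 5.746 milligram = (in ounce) 8.085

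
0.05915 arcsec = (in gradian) 1.826e-05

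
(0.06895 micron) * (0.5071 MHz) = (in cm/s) 3.496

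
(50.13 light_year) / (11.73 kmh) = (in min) 2.426e+15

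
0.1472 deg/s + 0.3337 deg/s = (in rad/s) 0.008393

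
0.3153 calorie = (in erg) 1.319e+07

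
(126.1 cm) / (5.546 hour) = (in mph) 0.0001413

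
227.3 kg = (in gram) 2.273e+05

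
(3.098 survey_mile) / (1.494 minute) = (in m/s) 55.62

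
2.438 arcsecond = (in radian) 1.182e-05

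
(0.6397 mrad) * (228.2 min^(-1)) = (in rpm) 0.02323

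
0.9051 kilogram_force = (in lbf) 1.995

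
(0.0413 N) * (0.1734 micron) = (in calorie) 1.712e-09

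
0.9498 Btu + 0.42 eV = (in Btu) 0.9498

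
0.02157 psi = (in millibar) 1.487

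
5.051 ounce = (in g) 143.2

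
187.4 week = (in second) 1.133e+08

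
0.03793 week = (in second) 2.294e+04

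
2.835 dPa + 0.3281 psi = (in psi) 0.3281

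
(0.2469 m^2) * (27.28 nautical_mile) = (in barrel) 7.846e+04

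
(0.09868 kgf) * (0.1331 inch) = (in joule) 0.003272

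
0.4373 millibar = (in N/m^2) 43.73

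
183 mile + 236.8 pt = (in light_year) 3.113e-11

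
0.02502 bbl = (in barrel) 0.02502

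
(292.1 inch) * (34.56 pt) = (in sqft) 0.9737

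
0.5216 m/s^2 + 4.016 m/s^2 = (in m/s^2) 4.538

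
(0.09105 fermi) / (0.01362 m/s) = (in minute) 1.114e-16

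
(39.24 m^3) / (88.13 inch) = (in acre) 0.004332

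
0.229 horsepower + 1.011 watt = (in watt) 171.8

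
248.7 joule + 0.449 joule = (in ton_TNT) 5.955e-08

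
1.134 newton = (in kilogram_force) 0.1156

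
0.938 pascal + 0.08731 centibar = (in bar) 0.0008825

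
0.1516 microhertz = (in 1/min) 9.096e-06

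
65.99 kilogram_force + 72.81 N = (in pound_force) 161.9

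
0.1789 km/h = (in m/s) 0.04969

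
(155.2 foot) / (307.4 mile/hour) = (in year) 1.092e-08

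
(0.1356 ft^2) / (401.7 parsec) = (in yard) 1.111e-21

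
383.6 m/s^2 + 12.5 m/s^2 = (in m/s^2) 396.1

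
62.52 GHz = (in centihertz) 6.252e+12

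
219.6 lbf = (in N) 976.8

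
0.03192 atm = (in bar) 0.03234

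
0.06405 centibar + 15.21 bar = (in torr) 1.141e+04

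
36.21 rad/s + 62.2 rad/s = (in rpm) 939.7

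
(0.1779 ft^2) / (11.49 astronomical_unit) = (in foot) 3.155e-14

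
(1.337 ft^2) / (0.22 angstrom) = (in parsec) 1.83e-07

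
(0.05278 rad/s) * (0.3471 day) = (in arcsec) 3.265e+08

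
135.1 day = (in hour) 3242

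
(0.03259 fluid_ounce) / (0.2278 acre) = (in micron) 0.001045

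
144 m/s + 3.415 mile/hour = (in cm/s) 1.455e+04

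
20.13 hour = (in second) 7.247e+04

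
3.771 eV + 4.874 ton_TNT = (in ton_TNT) 4.874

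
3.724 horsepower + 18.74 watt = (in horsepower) 3.749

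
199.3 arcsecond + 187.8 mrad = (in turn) 0.03004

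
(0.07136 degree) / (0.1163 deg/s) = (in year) 1.946e-08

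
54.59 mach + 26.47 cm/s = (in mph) 4.158e+04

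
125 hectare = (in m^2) 1.25e+06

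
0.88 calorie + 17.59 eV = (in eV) 2.298e+19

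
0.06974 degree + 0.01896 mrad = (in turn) 0.0001967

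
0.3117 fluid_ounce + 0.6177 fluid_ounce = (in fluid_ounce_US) 0.9294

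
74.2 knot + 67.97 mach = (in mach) 68.08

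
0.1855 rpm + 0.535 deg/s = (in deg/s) 1.648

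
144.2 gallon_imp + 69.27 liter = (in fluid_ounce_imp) 2.551e+04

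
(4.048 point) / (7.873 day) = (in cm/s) 2.099e-07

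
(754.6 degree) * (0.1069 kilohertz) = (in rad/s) 1408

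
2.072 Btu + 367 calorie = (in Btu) 3.527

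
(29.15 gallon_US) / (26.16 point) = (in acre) 0.002955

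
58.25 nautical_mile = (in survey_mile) 67.03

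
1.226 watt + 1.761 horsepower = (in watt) 1314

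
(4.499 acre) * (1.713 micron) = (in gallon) 8.239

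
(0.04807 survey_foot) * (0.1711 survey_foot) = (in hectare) 7.641e-08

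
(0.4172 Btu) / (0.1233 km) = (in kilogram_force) 0.364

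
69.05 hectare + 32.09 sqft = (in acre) 170.6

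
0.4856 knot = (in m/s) 0.2498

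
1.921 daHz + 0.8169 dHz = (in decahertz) 1.929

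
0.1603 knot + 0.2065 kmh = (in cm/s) 13.98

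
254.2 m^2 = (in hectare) 0.02542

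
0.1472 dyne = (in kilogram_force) 1.501e-07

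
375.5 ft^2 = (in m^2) 34.89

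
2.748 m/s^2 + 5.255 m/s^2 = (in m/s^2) 8.003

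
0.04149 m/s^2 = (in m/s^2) 0.04149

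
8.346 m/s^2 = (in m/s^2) 8.346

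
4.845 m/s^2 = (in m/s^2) 4.845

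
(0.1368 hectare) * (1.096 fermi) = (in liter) 1.499e-09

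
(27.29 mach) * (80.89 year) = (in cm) 2.37e+15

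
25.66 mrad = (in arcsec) 5293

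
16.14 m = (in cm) 1614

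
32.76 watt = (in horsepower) 0.04393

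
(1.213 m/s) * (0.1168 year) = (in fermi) 4.468e+21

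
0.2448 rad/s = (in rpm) 2.338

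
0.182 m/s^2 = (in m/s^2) 0.182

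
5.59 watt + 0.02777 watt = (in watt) 5.618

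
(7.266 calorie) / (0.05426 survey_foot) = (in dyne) 1.838e+08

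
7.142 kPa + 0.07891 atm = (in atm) 0.1494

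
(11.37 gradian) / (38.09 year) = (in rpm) 1.42e-09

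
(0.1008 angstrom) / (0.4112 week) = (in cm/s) 4.053e-15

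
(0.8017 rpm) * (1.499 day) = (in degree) 6.23e+05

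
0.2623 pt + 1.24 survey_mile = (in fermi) 1.996e+18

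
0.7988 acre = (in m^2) 3233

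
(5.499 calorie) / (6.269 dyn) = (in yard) 4.014e+05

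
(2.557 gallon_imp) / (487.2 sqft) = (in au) 1.717e-15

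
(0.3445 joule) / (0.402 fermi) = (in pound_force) 1.927e+14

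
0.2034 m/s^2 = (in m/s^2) 0.2034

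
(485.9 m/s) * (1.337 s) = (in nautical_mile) 0.3508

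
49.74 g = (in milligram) 4.974e+04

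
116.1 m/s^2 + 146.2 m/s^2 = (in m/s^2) 262.3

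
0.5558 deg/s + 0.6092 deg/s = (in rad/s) 0.02033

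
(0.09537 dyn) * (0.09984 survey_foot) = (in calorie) 6.937e-09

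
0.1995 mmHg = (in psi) 0.003858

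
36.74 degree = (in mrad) 641.2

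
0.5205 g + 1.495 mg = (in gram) 0.522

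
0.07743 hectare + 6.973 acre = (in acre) 7.164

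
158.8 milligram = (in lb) 0.0003501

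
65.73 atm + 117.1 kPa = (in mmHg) 5.083e+04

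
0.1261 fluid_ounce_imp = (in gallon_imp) 0.0007881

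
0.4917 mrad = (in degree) 0.02817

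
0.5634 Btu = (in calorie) 142.1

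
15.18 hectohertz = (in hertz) 1518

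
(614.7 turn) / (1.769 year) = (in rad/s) 6.923e-05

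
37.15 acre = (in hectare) 15.03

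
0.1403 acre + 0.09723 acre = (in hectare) 0.09612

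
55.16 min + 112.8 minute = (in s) 1.008e+04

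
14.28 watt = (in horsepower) 0.01915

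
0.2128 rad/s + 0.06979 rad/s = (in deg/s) 16.19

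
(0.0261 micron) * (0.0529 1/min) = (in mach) 6.758e-14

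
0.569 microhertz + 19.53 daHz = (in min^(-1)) 1.172e+04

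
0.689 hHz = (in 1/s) 68.9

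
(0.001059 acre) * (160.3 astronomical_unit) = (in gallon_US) 2.715e+16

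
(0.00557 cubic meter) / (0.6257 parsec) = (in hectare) 2.885e-23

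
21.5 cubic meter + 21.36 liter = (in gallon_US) 5685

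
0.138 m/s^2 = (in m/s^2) 0.138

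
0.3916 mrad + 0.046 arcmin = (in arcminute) 1.392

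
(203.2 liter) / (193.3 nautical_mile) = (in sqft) 6.11e-06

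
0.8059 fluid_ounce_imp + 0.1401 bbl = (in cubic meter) 0.0223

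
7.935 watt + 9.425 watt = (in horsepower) 0.02328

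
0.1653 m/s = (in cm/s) 16.53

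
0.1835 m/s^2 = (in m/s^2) 0.1835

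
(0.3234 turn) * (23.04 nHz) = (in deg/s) 2.682e-06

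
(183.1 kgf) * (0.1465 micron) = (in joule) 0.0002631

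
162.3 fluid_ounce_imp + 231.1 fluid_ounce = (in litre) 11.45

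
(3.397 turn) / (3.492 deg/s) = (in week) 0.000579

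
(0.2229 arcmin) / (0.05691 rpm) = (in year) 3.45e-10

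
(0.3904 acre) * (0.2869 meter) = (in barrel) 2851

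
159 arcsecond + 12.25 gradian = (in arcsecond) 3.985e+04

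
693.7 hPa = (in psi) 10.06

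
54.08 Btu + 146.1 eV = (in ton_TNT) 1.364e-05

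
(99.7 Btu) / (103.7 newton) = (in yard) 1109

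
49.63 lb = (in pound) 49.63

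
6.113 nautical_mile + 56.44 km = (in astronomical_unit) 4.53e-07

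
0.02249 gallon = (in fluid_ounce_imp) 2.996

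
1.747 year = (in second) 5.509e+07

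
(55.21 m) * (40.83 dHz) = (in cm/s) 2.254e+04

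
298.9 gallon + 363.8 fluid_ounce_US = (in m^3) 1.142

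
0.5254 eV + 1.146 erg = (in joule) 1.146e-07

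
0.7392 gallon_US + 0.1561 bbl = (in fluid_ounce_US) 933.8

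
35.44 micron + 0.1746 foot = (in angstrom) 5.325e+08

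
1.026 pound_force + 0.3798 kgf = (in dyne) 8.288e+05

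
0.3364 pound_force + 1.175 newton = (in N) 2.671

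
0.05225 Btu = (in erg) 5.513e+08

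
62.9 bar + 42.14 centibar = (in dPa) 6.332e+07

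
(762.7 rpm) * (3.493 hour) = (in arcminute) 3.453e+09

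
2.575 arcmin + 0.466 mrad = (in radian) 0.001215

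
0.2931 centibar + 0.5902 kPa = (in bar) 0.008833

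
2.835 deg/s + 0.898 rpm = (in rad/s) 0.1435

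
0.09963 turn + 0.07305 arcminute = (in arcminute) 2152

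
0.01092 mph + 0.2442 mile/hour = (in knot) 0.2217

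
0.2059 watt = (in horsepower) 0.0002761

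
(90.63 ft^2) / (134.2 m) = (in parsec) 2.033e-18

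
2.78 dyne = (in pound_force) 6.25e-06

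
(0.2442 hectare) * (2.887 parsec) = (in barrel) 1.368e+21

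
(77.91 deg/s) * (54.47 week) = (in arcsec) 9.24e+12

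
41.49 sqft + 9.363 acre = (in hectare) 3.789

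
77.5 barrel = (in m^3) 12.32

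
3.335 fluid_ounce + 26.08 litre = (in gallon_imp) 5.758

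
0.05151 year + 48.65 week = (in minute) 5.175e+05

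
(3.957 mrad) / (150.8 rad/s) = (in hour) 7.289e-09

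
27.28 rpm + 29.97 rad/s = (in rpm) 313.5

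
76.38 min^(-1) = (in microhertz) 1.273e+06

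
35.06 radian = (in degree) 2009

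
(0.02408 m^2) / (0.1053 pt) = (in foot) 2127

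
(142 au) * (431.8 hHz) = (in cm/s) 9.173e+19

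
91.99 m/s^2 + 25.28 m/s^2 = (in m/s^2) 117.3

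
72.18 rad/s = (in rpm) 689.3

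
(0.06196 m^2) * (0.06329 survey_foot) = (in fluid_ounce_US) 40.42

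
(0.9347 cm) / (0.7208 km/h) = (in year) 1.48e-09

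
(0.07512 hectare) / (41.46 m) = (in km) 0.01812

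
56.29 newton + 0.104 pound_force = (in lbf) 12.76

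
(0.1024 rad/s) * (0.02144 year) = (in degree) 3.967e+06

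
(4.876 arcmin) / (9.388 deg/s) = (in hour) 2.405e-06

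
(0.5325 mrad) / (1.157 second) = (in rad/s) 0.0004602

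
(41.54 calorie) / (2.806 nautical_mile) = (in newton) 0.03344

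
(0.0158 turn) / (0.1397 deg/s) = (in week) 6.732e-05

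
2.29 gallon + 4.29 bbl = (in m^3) 0.6907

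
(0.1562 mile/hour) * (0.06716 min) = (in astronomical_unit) 1.881e-12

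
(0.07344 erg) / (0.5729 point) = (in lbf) 8.169e-06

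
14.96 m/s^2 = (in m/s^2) 14.96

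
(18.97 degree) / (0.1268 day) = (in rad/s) 3.022e-05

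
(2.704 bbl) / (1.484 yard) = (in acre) 7.829e-05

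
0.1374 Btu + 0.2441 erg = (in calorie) 34.65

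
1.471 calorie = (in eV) 3.841e+19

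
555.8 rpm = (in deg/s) 3335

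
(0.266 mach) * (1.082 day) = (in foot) 2.778e+07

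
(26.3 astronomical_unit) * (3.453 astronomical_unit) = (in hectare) 2.032e+20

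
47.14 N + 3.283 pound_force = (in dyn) 6.174e+06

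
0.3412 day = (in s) 2.948e+04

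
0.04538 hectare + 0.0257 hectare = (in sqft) 7651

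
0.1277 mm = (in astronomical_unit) 8.536e-16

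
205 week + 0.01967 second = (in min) 2.066e+06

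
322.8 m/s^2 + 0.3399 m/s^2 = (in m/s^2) 323.1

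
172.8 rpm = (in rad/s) 18.1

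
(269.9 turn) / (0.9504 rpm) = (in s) 1.704e+04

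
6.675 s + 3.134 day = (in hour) 75.22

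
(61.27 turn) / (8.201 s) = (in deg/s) 2690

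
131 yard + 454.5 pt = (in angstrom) 1.199e+12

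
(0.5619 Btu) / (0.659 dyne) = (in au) 0.0006013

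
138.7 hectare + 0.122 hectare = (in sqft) 1.494e+07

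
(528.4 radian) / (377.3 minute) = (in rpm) 0.2229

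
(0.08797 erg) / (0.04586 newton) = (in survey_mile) 1.192e-10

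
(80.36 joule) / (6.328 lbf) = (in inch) 112.4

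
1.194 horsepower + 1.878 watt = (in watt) 892.2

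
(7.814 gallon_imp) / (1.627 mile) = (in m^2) 1.357e-05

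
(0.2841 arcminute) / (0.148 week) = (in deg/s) 5.29e-08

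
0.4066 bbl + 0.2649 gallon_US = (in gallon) 17.34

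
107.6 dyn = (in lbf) 0.0002419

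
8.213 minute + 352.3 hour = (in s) 1.269e+06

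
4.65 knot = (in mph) 5.351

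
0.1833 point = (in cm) 0.006466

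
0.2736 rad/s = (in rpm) 2.613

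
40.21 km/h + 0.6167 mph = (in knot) 22.25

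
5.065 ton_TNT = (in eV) 1.323e+29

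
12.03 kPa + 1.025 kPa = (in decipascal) 1.306e+05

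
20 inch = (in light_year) 5.37e-17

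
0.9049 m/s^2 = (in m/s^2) 0.9049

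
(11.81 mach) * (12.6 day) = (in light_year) 4.627e-07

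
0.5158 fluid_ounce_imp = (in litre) 0.01466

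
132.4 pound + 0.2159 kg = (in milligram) 6.027e+07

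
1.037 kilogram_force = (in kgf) 1.037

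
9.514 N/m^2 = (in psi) 0.00138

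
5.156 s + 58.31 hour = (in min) 3499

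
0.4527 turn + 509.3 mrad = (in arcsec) 6.917e+05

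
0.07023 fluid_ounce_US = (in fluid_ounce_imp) 0.0731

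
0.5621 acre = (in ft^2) 2.449e+04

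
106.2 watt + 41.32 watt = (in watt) 147.5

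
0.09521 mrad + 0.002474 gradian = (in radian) 0.0001341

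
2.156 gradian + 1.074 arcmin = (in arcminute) 117.5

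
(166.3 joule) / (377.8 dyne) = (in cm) 4.402e+06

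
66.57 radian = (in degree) 3814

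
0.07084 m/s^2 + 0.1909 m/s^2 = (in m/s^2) 0.2617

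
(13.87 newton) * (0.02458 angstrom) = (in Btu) 3.231e-14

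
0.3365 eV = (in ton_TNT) 1.289e-29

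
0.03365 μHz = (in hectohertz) 3.365e-10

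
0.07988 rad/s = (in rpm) 0.7628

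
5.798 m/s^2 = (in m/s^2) 5.798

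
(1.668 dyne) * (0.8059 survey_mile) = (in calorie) 0.005171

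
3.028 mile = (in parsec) 1.579e-13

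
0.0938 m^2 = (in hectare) 9.38e-06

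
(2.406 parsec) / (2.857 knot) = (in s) 5.051e+16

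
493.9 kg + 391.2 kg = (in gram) 8.851e+05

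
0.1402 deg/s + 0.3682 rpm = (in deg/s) 2.349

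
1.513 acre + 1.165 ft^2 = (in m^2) 6123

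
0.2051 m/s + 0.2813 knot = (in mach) 0.001027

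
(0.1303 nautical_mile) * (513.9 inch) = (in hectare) 0.315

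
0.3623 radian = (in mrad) 362.3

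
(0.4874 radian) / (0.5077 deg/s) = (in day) 0.0006366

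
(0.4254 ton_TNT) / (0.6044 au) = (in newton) 0.01969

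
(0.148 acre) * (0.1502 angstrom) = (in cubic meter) 8.996e-09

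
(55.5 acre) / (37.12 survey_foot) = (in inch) 7.815e+05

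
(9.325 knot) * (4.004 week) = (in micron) 1.162e+13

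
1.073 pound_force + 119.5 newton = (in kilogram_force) 12.67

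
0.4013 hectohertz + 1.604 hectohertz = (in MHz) 0.0002005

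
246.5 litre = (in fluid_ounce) 8335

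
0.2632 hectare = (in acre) 0.6504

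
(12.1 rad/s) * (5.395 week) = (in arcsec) 8.144e+12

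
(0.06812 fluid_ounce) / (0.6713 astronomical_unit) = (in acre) 4.957e-21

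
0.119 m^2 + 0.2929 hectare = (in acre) 0.7238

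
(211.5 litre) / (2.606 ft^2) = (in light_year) 9.234e-17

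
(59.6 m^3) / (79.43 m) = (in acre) 0.0001854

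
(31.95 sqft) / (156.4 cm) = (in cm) 189.8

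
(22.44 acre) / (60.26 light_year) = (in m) 1.593e-13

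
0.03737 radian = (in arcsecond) 7708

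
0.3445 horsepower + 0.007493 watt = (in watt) 256.9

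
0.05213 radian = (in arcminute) 179.2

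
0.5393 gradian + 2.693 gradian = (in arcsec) 1.047e+04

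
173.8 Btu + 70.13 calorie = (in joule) 1.837e+05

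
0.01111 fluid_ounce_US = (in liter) 0.0003286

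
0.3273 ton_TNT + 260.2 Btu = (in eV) 8.549e+27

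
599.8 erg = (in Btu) 5.685e-08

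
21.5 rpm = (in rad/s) 2.251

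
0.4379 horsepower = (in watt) 326.5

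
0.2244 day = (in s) 1.939e+04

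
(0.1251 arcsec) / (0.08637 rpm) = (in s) 6.706e-05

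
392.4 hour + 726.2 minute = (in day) 16.85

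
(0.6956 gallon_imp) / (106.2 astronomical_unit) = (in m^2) 1.99e-16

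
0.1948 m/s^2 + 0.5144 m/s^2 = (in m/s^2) 0.7092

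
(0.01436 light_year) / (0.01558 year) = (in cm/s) 2.765e+10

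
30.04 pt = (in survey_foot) 0.03477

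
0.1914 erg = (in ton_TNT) 4.575e-18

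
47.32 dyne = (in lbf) 0.0001064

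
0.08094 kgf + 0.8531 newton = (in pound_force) 0.3702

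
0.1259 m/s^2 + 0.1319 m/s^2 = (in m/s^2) 0.2578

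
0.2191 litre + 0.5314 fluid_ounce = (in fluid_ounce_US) 7.94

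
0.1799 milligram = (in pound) 3.966e-07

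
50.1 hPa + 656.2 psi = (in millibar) 4.529e+04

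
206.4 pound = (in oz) 3302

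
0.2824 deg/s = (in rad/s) 0.004929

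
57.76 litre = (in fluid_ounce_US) 1953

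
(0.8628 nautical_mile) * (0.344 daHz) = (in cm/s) 5.497e+05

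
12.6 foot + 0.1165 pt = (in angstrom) 3.841e+10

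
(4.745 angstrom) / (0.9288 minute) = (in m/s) 8.515e-12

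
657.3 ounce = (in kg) 18.63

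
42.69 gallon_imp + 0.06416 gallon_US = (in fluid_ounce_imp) 6839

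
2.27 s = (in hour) 0.0006306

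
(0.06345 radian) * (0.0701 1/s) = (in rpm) 0.04247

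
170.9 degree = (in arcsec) 6.152e+05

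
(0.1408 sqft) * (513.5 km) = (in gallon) 1.774e+06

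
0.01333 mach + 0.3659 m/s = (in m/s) 4.905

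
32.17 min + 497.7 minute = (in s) 3.179e+04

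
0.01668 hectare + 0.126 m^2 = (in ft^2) 1797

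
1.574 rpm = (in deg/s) 9.444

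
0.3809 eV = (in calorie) 1.459e-20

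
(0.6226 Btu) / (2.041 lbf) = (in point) 2.051e+05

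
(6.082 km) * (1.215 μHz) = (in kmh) 0.0266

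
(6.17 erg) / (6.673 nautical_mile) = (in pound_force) 1.122e-11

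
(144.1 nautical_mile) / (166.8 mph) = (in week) 0.005918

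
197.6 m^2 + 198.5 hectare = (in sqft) 2.137e+07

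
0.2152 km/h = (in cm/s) 5.978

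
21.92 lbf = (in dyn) 9.751e+06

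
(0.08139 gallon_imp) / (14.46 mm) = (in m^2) 0.02559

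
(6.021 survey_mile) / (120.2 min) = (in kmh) 4.837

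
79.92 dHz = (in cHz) 799.2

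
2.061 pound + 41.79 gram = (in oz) 34.45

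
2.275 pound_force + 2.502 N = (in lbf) 2.837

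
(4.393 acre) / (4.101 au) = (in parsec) 9.391e-25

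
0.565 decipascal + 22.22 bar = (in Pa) 2.222e+06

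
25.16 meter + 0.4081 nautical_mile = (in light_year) 8.255e-14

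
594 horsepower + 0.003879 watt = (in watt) 4.429e+05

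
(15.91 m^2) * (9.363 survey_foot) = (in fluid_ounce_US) 1.535e+06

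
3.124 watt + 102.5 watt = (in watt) 105.6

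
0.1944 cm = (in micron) 1944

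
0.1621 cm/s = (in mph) 0.003626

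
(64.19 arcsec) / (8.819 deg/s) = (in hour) 5.616e-07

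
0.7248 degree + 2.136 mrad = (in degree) 0.8472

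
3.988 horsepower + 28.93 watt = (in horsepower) 4.027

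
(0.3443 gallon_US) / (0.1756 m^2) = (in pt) 21.04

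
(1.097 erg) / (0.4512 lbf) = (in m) 5.466e-08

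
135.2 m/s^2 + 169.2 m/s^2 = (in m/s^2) 304.4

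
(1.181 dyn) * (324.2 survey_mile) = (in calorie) 1.473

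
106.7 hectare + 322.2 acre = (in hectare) 237.1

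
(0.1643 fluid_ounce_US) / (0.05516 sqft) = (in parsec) 3.073e-20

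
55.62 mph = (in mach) 0.07302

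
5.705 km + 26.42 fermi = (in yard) 6239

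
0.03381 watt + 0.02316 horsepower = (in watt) 17.3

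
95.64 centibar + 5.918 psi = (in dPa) 1.364e+06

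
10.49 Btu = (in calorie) 2645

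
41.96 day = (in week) 5.994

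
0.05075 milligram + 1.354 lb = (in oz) 21.66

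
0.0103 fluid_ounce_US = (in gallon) 8.047e-05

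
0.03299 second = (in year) 1.046e-09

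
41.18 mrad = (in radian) 0.04118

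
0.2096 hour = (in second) 754.6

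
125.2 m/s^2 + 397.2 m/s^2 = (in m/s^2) 522.4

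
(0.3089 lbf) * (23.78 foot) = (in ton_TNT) 2.38e-09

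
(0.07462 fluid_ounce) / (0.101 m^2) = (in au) 1.461e-16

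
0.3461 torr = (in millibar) 0.4614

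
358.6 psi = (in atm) 24.4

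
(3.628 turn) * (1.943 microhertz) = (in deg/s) 0.002538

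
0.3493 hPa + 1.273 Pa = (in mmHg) 0.2715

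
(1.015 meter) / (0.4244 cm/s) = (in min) 3.986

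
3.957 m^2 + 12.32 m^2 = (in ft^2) 175.2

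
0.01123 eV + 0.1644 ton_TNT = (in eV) 4.293e+27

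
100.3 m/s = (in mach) 0.2946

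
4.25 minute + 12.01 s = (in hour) 0.07417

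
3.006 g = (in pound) 0.006627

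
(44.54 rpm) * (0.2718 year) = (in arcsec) 8.246e+12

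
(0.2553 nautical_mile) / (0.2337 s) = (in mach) 5.942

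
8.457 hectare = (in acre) 20.9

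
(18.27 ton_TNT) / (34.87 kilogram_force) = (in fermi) 2.235e+23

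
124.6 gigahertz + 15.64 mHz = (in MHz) 1.246e+05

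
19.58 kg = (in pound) 43.17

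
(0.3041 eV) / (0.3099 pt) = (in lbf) 1.002e-16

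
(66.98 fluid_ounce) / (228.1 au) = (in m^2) 5.805e-17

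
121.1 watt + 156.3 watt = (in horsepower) 0.372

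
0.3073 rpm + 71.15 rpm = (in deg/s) 428.7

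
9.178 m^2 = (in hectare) 0.0009178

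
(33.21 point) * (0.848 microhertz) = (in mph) 2.222e-08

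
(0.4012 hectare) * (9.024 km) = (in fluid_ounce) 1.224e+12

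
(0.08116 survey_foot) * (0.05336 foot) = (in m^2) 0.0004023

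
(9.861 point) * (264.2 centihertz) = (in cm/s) 0.9191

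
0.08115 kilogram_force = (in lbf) 0.1789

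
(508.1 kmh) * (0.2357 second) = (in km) 0.03327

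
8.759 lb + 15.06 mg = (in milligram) 3.973e+06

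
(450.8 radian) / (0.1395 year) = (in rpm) 0.0009785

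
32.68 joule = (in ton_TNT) 7.811e-09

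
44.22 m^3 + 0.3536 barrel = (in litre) 4.428e+04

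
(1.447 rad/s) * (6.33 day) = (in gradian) 5.038e+07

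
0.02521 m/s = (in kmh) 0.09076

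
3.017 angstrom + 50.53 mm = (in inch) 1.989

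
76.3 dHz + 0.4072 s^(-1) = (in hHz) 0.08037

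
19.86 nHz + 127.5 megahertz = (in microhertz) 1.275e+14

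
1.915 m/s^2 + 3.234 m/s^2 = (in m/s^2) 5.149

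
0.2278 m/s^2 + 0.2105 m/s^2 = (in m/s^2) 0.4383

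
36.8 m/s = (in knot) 71.53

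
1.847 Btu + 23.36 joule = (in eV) 1.231e+22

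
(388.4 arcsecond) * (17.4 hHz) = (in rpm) 31.29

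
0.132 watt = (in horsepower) 0.000177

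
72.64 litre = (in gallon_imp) 15.98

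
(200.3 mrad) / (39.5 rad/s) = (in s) 0.005071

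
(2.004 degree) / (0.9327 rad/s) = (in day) 4.34e-07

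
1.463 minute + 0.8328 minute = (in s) 137.7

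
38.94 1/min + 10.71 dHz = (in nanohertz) 1.72e+09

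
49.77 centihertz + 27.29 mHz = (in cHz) 52.5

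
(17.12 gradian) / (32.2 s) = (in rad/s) 0.008352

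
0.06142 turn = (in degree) 22.11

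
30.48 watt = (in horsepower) 0.04087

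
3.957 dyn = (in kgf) 4.035e-06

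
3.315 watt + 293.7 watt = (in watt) 297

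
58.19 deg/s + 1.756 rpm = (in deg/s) 68.73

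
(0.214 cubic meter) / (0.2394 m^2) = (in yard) 0.9776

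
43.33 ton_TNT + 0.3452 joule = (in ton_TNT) 43.33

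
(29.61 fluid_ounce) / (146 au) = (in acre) 9.907e-21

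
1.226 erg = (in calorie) 2.93e-08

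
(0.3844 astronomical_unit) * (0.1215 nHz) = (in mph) 15.63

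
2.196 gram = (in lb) 0.004841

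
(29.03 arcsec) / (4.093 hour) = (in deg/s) 5.473e-07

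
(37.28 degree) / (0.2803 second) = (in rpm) 22.17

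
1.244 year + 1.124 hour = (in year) 1.244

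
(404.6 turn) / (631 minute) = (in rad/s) 0.06715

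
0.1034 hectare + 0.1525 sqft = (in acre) 0.2555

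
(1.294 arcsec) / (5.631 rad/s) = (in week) 1.842e-12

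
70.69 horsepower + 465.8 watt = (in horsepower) 71.31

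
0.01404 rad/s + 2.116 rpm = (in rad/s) 0.2356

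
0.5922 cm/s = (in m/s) 0.005922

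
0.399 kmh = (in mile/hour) 0.2479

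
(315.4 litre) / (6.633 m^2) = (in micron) 4.755e+04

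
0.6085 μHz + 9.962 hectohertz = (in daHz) 99.62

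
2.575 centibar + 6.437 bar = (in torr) 4847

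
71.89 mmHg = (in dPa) 9.585e+04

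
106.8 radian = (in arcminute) 3.672e+05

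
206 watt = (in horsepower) 0.2763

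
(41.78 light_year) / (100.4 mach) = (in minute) 1.927e+11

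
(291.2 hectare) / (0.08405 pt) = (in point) 2.784e+14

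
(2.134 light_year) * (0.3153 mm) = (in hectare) 6.366e+08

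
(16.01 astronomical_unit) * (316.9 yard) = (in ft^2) 7.47e+15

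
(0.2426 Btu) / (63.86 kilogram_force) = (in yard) 0.447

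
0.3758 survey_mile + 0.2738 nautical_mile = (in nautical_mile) 0.6004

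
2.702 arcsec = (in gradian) 0.000834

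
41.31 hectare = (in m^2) 4.131e+05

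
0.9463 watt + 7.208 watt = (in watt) 8.154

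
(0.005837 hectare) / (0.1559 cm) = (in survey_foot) 1.228e+05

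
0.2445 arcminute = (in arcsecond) 14.67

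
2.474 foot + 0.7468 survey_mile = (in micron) 1.203e+09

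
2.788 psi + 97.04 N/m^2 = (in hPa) 193.2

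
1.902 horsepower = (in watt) 1418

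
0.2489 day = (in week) 0.03556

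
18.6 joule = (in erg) 1.86e+08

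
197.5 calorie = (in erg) 8.263e+09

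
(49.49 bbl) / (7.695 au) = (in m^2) 6.835e-12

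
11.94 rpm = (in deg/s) 71.64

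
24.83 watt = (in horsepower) 0.0333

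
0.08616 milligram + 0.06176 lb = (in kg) 0.02801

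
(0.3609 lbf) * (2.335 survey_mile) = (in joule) 6033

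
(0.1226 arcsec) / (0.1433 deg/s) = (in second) 0.0002377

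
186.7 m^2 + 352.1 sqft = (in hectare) 0.02194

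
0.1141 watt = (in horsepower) 0.000153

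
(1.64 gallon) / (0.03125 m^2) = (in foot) 0.6518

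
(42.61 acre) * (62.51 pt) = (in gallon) 1.005e+06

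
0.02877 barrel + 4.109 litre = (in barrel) 0.05461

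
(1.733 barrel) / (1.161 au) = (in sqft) 1.708e-11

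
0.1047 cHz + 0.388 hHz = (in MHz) 3.88e-05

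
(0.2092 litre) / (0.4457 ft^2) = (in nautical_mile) 2.728e-06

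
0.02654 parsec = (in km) 8.189e+11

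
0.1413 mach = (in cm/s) 4811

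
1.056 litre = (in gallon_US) 0.279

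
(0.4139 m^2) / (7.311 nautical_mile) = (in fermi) 3.057e+10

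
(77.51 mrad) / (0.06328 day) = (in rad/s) 1.418e-05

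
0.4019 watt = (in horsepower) 0.000539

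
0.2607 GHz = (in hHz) 2.607e+06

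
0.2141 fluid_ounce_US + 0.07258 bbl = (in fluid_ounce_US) 390.4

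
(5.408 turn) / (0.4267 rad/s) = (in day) 0.0009217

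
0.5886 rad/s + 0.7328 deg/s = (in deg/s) 34.46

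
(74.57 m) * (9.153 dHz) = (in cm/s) 6825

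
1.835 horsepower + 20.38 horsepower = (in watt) 1.657e+04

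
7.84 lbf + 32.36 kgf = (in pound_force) 79.18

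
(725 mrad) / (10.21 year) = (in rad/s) 2.252e-09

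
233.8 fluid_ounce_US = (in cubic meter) 0.006914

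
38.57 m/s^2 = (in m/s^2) 38.57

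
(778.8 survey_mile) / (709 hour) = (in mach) 0.001442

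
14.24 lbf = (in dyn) 6.334e+06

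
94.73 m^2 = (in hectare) 0.009473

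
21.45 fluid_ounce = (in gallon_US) 0.1676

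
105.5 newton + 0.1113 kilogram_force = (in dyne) 1.066e+07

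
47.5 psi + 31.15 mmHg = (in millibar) 3317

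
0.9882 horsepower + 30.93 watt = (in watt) 767.8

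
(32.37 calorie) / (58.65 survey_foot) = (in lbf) 1.703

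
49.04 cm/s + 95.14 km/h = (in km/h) 96.91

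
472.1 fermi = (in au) 3.156e-24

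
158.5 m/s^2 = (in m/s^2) 158.5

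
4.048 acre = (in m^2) 1.638e+04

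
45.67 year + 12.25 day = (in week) 2383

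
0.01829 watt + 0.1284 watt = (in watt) 0.1467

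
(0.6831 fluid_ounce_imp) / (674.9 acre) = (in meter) 7.106e-12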